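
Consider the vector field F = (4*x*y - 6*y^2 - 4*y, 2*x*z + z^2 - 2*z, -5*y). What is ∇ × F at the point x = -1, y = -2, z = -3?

(∇×F)₁ = ∂F₃/∂y − ∂F₂/∂z = -2*x - 2*z - 3
(∇×F)₂ = ∂F₁/∂z − ∂F₃/∂x = 0
(∇×F)₃ = ∂F₂/∂x − ∂F₁/∂y = -4*x + 12*y + 2*z + 4
∇×F = (-2*x - 2*z - 3, 0, -4*x + 12*y + 2*z + 4)
At (-1, -2, -3): (5, 0, -22).

(5, 0, -22)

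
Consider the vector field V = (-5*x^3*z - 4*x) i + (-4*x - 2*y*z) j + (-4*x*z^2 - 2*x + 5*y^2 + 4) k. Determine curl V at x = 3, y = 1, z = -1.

(12, -129, -4)

(∇×V)₁ = ∂V₃/∂y − ∂V₂/∂z = 12*y
(∇×V)₂ = ∂V₁/∂z − ∂V₃/∂x = -5*x^3 + 4*z^2 + 2
(∇×V)₃ = ∂V₂/∂x − ∂V₁/∂y = -4
∇×V = (12*y, -5*x^3 + 4*z^2 + 2, -4)
At (3, 1, -1): (12, -129, -4).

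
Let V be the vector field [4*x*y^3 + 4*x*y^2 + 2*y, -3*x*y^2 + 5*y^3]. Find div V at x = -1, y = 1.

∂V₁/∂x = 4*y^3 + 4*y^2
∂V₂/∂y = -6*x*y + 15*y^2
∇·V = -6*x*y + 4*y^3 + 19*y^2
At (-1, 1): 29.

29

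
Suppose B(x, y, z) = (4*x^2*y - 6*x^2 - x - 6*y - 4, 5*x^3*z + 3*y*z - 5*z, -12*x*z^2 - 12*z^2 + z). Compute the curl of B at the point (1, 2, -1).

(-6, 12, -13)

(∇×B)₁ = ∂B₃/∂y − ∂B₂/∂z = -5*x^3 - 3*y + 5
(∇×B)₂ = ∂B₁/∂z − ∂B₃/∂x = 12*z^2
(∇×B)₃ = ∂B₂/∂x − ∂B₁/∂y = 15*x^2*z - 4*x^2 + 6
∇×B = (-5*x^3 - 3*y + 5, 12*z^2, 15*x^2*z - 4*x^2 + 6)
At (1, 2, -1): (-6, 12, -13).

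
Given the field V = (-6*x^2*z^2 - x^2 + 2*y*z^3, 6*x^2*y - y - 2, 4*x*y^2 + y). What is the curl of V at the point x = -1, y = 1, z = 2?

(∇×V)₁ = ∂V₃/∂y − ∂V₂/∂z = 8*x*y + 1
(∇×V)₂ = ∂V₁/∂z − ∂V₃/∂x = -12*x^2*z - 4*y^2 + 6*y*z^2
(∇×V)₃ = ∂V₂/∂x − ∂V₁/∂y = 12*x*y - 2*z^3
∇×V = (8*x*y + 1, -12*x^2*z - 4*y^2 + 6*y*z^2, 12*x*y - 2*z^3)
At (-1, 1, 2): (-7, -4, -28).

(-7, -4, -28)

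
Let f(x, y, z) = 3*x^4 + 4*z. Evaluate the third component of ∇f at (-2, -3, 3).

(∇f)_3 = ∂f/∂z = 4
At (-2, -3, 3): 4.

4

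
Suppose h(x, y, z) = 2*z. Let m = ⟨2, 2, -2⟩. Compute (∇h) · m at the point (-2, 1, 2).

-4

∂h/∂x = 0
∂h/∂y = 0
∂h/∂z = 2
∇h at (-2, 1, 2) = (0, 0, 2)
∇h · m = (0)(2) + (0)(2) + (2)(-2) = -4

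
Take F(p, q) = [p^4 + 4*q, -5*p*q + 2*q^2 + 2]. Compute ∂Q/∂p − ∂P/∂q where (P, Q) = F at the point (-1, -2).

∂F₂/∂p = -5*q
∂F₁/∂q = 4
Scalar curl = -5*q - 4
At (-1, -2): 6.

6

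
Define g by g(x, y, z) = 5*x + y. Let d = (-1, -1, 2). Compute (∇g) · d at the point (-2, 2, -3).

-6

∂g/∂x = 5
∂g/∂y = 1
∂g/∂z = 0
∇g at (-2, 2, -3) = (5, 1, 0)
∇g · d = (5)(-1) + (1)(-1) + (0)(2) = -6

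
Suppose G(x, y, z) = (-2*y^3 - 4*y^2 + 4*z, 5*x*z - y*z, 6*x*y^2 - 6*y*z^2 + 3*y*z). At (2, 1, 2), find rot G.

(-3, -2, 24)

(∇×G)₁ = ∂G₃/∂y − ∂G₂/∂z = 12*x*y - 5*x + y - 6*z^2 + 3*z
(∇×G)₂ = ∂G₁/∂z − ∂G₃/∂x = -6*y^2 + 4
(∇×G)₃ = ∂G₂/∂x − ∂G₁/∂y = 6*y^2 + 8*y + 5*z
∇×G = (12*x*y - 5*x + y - 6*z^2 + 3*z, -6*y^2 + 4, 6*y^2 + 8*y + 5*z)
At (2, 1, 2): (-3, -2, 24).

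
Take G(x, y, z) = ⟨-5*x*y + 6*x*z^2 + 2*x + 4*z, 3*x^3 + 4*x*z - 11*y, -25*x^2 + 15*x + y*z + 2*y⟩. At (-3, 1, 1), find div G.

-7

∂G₁/∂x = -5*y + 6*z^2 + 2
∂G₂/∂y = -11
∂G₃/∂z = y
∇·G = -4*y + 6*z^2 - 9
At (-3, 1, 1): -7.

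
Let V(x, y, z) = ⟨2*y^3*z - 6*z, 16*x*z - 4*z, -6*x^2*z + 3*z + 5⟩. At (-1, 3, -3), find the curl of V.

(20, 84, 114)

(∇×V)₁ = ∂V₃/∂y − ∂V₂/∂z = -16*x + 4
(∇×V)₂ = ∂V₁/∂z − ∂V₃/∂x = 12*x*z + 2*y^3 - 6
(∇×V)₃ = ∂V₂/∂x − ∂V₁/∂y = -6*y^2*z + 16*z
∇×V = (-16*x + 4, 12*x*z + 2*y^3 - 6, -6*y^2*z + 16*z)
At (-1, 3, -3): (20, 84, 114).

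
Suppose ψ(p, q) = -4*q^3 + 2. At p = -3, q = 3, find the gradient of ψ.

∂ψ/∂p = 0
∂ψ/∂q = -12*q^2
∇ψ = (0, -12*q^2)
At (-3, 3): (0, -108).

(0, -108)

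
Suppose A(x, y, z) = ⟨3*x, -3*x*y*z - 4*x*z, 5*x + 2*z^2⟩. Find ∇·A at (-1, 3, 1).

∂A₁/∂x = 3
∂A₂/∂y = -3*x*z
∂A₃/∂z = 4*z
∇·A = -3*x*z + 4*z + 3
At (-1, 3, 1): 10.

10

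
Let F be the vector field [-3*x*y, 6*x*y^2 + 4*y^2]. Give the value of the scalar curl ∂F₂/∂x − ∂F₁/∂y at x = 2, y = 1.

12

∂F₂/∂x = 6*y^2
∂F₁/∂y = -3*x
Scalar curl = 3*x + 6*y^2
At (2, 1): 12.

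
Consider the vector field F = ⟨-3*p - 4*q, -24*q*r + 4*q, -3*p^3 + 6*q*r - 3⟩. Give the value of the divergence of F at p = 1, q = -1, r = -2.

43

∂F₁/∂p = -3
∂F₂/∂q = -24*r + 4
∂F₃/∂r = 6*q
∇·F = 6*q - 24*r + 1
At (1, -1, -2): 43.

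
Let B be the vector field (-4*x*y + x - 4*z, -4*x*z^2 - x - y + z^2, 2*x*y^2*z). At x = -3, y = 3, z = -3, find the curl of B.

(186, 50, -49)

(∇×B)₁ = ∂B₃/∂y − ∂B₂/∂z = 4*x*y*z + 8*x*z - 2*z
(∇×B)₂ = ∂B₁/∂z − ∂B₃/∂x = -2*y^2*z - 4
(∇×B)₃ = ∂B₂/∂x − ∂B₁/∂y = 4*x - 4*z^2 - 1
∇×B = (4*x*y*z + 8*x*z - 2*z, -2*y^2*z - 4, 4*x - 4*z^2 - 1)
At (-3, 3, -3): (186, 50, -49).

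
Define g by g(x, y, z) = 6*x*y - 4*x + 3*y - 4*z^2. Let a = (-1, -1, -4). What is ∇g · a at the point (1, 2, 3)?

79

∂g/∂x = 6*y - 4
∂g/∂y = 6*x + 3
∂g/∂z = -8*z
∇g at (1, 2, 3) = (8, 9, -24)
∇g · a = (8)(-1) + (9)(-1) + (-24)(-4) = 79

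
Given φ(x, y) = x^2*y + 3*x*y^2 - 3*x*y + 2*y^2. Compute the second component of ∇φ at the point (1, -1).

-12

(∇φ)_2 = ∂φ/∂y = x^2 + 6*x*y - 3*x + 4*y
At (1, -1): -12.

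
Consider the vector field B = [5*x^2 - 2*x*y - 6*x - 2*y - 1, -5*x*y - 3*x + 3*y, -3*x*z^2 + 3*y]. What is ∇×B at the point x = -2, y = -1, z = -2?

(3, 12, 0)

(∇×B)₁ = ∂B₃/∂y − ∂B₂/∂z = 3
(∇×B)₂ = ∂B₁/∂z − ∂B₃/∂x = 3*z^2
(∇×B)₃ = ∂B₂/∂x − ∂B₁/∂y = 2*x - 5*y - 1
∇×B = (3, 3*z^2, 2*x - 5*y - 1)
At (-2, -1, -2): (3, 12, 0).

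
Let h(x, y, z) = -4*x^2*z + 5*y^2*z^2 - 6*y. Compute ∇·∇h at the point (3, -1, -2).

∂²h/∂x² = -8*z
∂²h/∂y² = 10*z^2
∂²h/∂z² = 10*y^2
∇²h = 10*y^2 + 10*z^2 - 8*z
At (3, -1, -2): 66.

66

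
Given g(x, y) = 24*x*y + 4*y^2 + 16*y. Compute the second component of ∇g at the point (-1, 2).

(∇g)_2 = ∂g/∂y = 24*x + 8*y + 16
At (-1, 2): 8.

8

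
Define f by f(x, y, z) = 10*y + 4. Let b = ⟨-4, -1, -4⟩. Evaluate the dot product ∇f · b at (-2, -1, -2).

∂f/∂x = 0
∂f/∂y = 10
∂f/∂z = 0
∇f at (-2, -1, -2) = (0, 10, 0)
∇f · b = (0)(-4) + (10)(-1) + (0)(-4) = -10

-10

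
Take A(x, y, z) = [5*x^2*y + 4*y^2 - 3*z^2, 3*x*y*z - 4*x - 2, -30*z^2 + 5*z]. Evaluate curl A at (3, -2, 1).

(18, -6, -39)

(∇×A)₁ = ∂A₃/∂y − ∂A₂/∂z = -3*x*y
(∇×A)₂ = ∂A₁/∂z − ∂A₃/∂x = -6*z
(∇×A)₃ = ∂A₂/∂x − ∂A₁/∂y = -5*x^2 + 3*y*z - 8*y - 4
∇×A = (-3*x*y, -6*z, -5*x^2 + 3*y*z - 8*y - 4)
At (3, -2, 1): (18, -6, -39).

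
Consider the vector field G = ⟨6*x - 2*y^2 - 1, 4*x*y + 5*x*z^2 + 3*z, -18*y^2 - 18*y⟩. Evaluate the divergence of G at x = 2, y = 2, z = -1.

∂G₁/∂x = 6
∂G₂/∂y = 4*x
∂G₃/∂z = 0
∇·G = 4*x + 6
At (2, 2, -1): 14.

14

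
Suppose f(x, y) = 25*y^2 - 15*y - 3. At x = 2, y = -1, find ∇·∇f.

50

∂²f/∂x² = 0
∂²f/∂y² = 50
∇²f = 50
At (2, -1): 50.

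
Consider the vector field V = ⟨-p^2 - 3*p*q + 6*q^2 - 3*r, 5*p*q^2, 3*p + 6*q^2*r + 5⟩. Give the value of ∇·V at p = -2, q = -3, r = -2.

127

∂V₁/∂p = -2*p - 3*q
∂V₂/∂q = 10*p*q
∂V₃/∂r = 6*q^2
∇·V = 10*p*q - 2*p + 6*q^2 - 3*q
At (-2, -3, -2): 127.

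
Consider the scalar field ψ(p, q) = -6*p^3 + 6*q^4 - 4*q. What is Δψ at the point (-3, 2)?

∂²ψ/∂p² = -36*p
∂²ψ/∂q² = 72*q^2
∇²ψ = -36*p + 72*q^2
At (-3, 2): 396.

396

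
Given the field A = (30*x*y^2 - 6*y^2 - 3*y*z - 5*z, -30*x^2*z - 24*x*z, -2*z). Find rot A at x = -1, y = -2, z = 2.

(∇×A)₁ = ∂A₃/∂y − ∂A₂/∂z = 30*x^2 + 24*x
(∇×A)₂ = ∂A₁/∂z − ∂A₃/∂x = -3*y - 5
(∇×A)₃ = ∂A₂/∂x − ∂A₁/∂y = -60*x*y - 60*x*z + 12*y - 21*z
∇×A = (30*x^2 + 24*x, -3*y - 5, -60*x*y - 60*x*z + 12*y - 21*z)
At (-1, -2, 2): (6, 1, -66).

(6, 1, -66)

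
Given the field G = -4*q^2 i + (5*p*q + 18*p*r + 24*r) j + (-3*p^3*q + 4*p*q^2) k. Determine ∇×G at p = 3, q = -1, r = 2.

(∇×G)₁ = ∂G₃/∂q − ∂G₂/∂r = -3*p^3 + 8*p*q - 18*p - 24
(∇×G)₂ = ∂G₁/∂r − ∂G₃/∂p = 9*p^2*q - 4*q^2
(∇×G)₃ = ∂G₂/∂p − ∂G₁/∂q = 13*q + 18*r
∇×G = (-3*p^3 + 8*p*q - 18*p - 24, 9*p^2*q - 4*q^2, 13*q + 18*r)
At (3, -1, 2): (-183, -85, 23).

(-183, -85, 23)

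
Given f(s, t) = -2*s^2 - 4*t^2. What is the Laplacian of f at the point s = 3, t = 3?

∂²f/∂s² = -4
∂²f/∂t² = -8
∇²f = -12
At (3, 3): -12.

-12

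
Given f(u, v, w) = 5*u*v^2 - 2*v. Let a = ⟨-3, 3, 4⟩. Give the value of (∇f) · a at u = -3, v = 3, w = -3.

-411

∂f/∂u = 5*v^2
∂f/∂v = 10*u*v - 2
∂f/∂w = 0
∇f at (-3, 3, -3) = (45, -92, 0)
∇f · a = (45)(-3) + (-92)(3) + (0)(4) = -411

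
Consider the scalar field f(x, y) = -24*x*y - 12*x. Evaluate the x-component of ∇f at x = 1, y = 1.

(∇f)_1 = ∂f/∂x = -24*y - 12
At (1, 1): -36.

-36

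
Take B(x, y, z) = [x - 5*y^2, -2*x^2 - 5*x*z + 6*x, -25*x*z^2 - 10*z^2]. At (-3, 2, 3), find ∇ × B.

(-15, 225, 23)

(∇×B)₁ = ∂B₃/∂y − ∂B₂/∂z = 5*x
(∇×B)₂ = ∂B₁/∂z − ∂B₃/∂x = 25*z^2
(∇×B)₃ = ∂B₂/∂x − ∂B₁/∂y = -4*x + 10*y - 5*z + 6
∇×B = (5*x, 25*z^2, -4*x + 10*y - 5*z + 6)
At (-3, 2, 3): (-15, 225, 23).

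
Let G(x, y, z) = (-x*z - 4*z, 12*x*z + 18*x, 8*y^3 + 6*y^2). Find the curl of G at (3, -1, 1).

(-24, -7, 30)

(∇×G)₁ = ∂G₃/∂y − ∂G₂/∂z = -12*x + 24*y^2 + 12*y
(∇×G)₂ = ∂G₁/∂z − ∂G₃/∂x = -x - 4
(∇×G)₃ = ∂G₂/∂x − ∂G₁/∂y = 12*z + 18
∇×G = (-12*x + 24*y^2 + 12*y, -x - 4, 12*z + 18)
At (3, -1, 1): (-24, -7, 30).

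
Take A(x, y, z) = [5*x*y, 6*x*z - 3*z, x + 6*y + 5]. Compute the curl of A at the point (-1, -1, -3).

(∇×A)₁ = ∂A₃/∂y − ∂A₂/∂z = -6*x + 9
(∇×A)₂ = ∂A₁/∂z − ∂A₃/∂x = -1
(∇×A)₃ = ∂A₂/∂x − ∂A₁/∂y = -5*x + 6*z
∇×A = (-6*x + 9, -1, -5*x + 6*z)
At (-1, -1, -3): (15, -1, -13).

(15, -1, -13)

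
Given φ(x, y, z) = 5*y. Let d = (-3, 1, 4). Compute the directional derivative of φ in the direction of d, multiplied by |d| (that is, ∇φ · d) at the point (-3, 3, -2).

∂φ/∂x = 0
∂φ/∂y = 5
∂φ/∂z = 0
∇φ at (-3, 3, -2) = (0, 5, 0)
∇φ · d = (0)(-3) + (5)(1) + (0)(4) = 5

5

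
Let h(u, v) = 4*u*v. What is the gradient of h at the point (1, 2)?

∂h/∂u = 4*v
∂h/∂v = 4*u
∇h = (4*v, 4*u)
At (1, 2): (8, 4).

(8, 4)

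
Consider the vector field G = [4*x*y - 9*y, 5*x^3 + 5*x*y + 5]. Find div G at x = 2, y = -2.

∂G₁/∂x = 4*y
∂G₂/∂y = 5*x
∇·G = 5*x + 4*y
At (2, -2): 2.

2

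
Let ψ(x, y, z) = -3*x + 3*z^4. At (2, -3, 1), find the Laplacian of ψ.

∂²ψ/∂x² = 0
∂²ψ/∂y² = 0
∂²ψ/∂z² = 36*z^2
∇²ψ = 36*z^2
At (2, -3, 1): 36.

36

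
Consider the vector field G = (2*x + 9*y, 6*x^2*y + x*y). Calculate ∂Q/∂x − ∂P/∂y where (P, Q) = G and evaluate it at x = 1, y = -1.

-22

∂G₂/∂x = 12*x*y + y
∂G₁/∂y = 9
Scalar curl = 12*x*y + y - 9
At (1, -1): -22.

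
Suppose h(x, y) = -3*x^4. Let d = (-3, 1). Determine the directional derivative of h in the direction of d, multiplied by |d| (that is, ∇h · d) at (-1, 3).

-36

∂h/∂x = -12*x^3
∂h/∂y = 0
∇h at (-1, 3) = (12, 0)
∇h · d = (12)(-3) + (0)(1) = -36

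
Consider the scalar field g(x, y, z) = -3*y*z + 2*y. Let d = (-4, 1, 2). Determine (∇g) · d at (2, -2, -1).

∂g/∂x = 0
∂g/∂y = -3*z + 2
∂g/∂z = -3*y
∇g at (2, -2, -1) = (0, 5, 6)
∇g · d = (0)(-4) + (5)(1) + (6)(2) = 17

17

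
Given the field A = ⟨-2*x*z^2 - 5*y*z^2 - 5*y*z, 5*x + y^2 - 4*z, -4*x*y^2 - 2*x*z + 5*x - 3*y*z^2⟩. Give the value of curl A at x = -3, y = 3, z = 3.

(49, -32, 65)

(∇×A)₁ = ∂A₃/∂y − ∂A₂/∂z = -8*x*y - 3*z^2 + 4
(∇×A)₂ = ∂A₁/∂z − ∂A₃/∂x = -4*x*z + 4*y^2 - 10*y*z - 5*y + 2*z - 5
(∇×A)₃ = ∂A₂/∂x − ∂A₁/∂y = 5*z^2 + 5*z + 5
∇×A = (-8*x*y - 3*z^2 + 4, -4*x*z + 4*y^2 - 10*y*z - 5*y + 2*z - 5, 5*z^2 + 5*z + 5)
At (-3, 3, 3): (49, -32, 65).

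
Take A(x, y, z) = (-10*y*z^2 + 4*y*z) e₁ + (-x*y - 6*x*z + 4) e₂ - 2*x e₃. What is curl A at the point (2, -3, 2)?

(12, 110, 23)

(∇×A)₁ = ∂A₃/∂y − ∂A₂/∂z = 6*x
(∇×A)₂ = ∂A₁/∂z − ∂A₃/∂x = -20*y*z + 4*y + 2
(∇×A)₃ = ∂A₂/∂x − ∂A₁/∂y = -y + 10*z^2 - 10*z
∇×A = (6*x, -20*y*z + 4*y + 2, -y + 10*z^2 - 10*z)
At (2, -3, 2): (12, 110, 23).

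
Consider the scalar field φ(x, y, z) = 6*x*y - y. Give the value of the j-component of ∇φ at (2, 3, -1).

11

(∇φ)_2 = ∂φ/∂y = 6*x - 1
At (2, 3, -1): 11.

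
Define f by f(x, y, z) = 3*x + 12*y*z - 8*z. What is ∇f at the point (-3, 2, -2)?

(3, -24, 16)

∂f/∂x = 3
∂f/∂y = 12*z
∂f/∂z = 12*y - 8
∇f = (3, 12*z, 12*y - 8)
At (-3, 2, -2): (3, -24, 16).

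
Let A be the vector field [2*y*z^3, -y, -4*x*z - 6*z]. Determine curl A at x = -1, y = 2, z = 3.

(0, 120, -54)

(∇×A)₁ = ∂A₃/∂y − ∂A₂/∂z = 0
(∇×A)₂ = ∂A₁/∂z − ∂A₃/∂x = 6*y*z^2 + 4*z
(∇×A)₃ = ∂A₂/∂x − ∂A₁/∂y = -2*z^3
∇×A = (0, 6*y*z^2 + 4*z, -2*z^3)
At (-1, 2, 3): (0, 120, -54).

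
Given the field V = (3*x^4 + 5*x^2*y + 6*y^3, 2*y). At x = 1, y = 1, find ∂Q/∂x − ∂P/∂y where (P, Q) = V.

-23

∂V₂/∂x = 0
∂V₁/∂y = 5*x^2 + 18*y^2
Scalar curl = -5*x^2 - 18*y^2
At (1, 1): -23.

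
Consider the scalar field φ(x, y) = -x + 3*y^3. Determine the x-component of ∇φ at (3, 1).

(∇φ)_1 = ∂φ/∂x = -1
At (3, 1): -1.

-1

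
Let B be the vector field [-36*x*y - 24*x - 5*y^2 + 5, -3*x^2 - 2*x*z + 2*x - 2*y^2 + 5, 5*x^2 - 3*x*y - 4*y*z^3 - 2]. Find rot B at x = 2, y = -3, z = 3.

(-110, -29, 26)

(∇×B)₁ = ∂B₃/∂y − ∂B₂/∂z = -x - 4*z^3
(∇×B)₂ = ∂B₁/∂z − ∂B₃/∂x = -10*x + 3*y
(∇×B)₃ = ∂B₂/∂x − ∂B₁/∂y = 30*x + 10*y - 2*z + 2
∇×B = (-x - 4*z^3, -10*x + 3*y, 30*x + 10*y - 2*z + 2)
At (2, -3, 3): (-110, -29, 26).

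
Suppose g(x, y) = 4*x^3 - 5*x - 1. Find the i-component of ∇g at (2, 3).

43

(∇g)_1 = ∂g/∂x = 12*x^2 - 5
At (2, 3): 43.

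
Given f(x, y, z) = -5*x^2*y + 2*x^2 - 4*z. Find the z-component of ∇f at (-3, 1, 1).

-4

(∇f)_3 = ∂f/∂z = -4
At (-3, 1, 1): -4.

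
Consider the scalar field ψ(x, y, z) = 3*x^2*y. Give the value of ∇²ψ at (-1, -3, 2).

∂²ψ/∂x² = 6*y
∂²ψ/∂y² = 0
∂²ψ/∂z² = 0
∇²ψ = 6*y
At (-1, -3, 2): -18.

-18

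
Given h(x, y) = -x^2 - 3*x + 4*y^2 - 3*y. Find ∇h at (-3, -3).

∂h/∂x = -2*x - 3
∂h/∂y = 8*y - 3
∇h = (-2*x - 3, 8*y - 3)
At (-3, -3): (3, -27).

(3, -27)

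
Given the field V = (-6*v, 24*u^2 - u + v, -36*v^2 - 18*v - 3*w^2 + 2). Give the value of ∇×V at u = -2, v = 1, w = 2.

(-90, 0, -91)

(∇×V)₁ = ∂V₃/∂v − ∂V₂/∂w = -72*v - 18
(∇×V)₂ = ∂V₁/∂w − ∂V₃/∂u = 0
(∇×V)₃ = ∂V₂/∂u − ∂V₁/∂v = 48*u + 5
∇×V = (-72*v - 18, 0, 48*u + 5)
At (-2, 1, 2): (-90, 0, -91).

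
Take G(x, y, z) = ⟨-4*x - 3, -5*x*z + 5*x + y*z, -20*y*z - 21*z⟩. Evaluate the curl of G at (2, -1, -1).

(31, 0, 10)

(∇×G)₁ = ∂G₃/∂y − ∂G₂/∂z = 5*x - y - 20*z
(∇×G)₂ = ∂G₁/∂z − ∂G₃/∂x = 0
(∇×G)₃ = ∂G₂/∂x − ∂G₁/∂y = -5*z + 5
∇×G = (5*x - y - 20*z, 0, -5*z + 5)
At (2, -1, -1): (31, 0, 10).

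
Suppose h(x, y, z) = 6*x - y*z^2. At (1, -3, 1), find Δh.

∂²h/∂x² = 0
∂²h/∂y² = 0
∂²h/∂z² = -2*y
∇²h = -2*y
At (1, -3, 1): 6.

6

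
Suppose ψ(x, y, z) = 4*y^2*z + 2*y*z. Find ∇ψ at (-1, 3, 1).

(0, 26, 42)

∂ψ/∂x = 0
∂ψ/∂y = 8*y*z + 2*z
∂ψ/∂z = 4*y^2 + 2*y
∇ψ = (0, 8*y*z + 2*z, 4*y^2 + 2*y)
At (-1, 3, 1): (0, 26, 42).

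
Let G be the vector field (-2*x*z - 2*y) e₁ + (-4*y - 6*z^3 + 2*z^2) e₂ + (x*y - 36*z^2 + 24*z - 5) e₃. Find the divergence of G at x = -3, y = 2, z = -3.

∂G₁/∂x = -2*z
∂G₂/∂y = -4
∂G₃/∂z = -72*z + 24
∇·G = -74*z + 20
At (-3, 2, -3): 242.

242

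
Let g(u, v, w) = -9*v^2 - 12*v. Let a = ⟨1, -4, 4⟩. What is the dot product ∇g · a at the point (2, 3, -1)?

264

∂g/∂u = 0
∂g/∂v = -18*v - 12
∂g/∂w = 0
∇g at (2, 3, -1) = (0, -66, 0)
∇g · a = (0)(1) + (-66)(-4) + (0)(4) = 264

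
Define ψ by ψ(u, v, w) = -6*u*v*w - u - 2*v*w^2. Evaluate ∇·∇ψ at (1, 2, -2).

-8

∂²ψ/∂u² = 0
∂²ψ/∂v² = 0
∂²ψ/∂w² = -4*v
∇²ψ = -4*v
At (1, 2, -2): -8.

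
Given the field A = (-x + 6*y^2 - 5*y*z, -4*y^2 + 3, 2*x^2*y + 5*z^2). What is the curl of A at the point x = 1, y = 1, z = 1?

(∇×A)₁ = ∂A₃/∂y − ∂A₂/∂z = 2*x^2
(∇×A)₂ = ∂A₁/∂z − ∂A₃/∂x = -4*x*y - 5*y
(∇×A)₃ = ∂A₂/∂x − ∂A₁/∂y = -12*y + 5*z
∇×A = (2*x^2, -4*x*y - 5*y, -12*y + 5*z)
At (1, 1, 1): (2, -9, -7).

(2, -9, -7)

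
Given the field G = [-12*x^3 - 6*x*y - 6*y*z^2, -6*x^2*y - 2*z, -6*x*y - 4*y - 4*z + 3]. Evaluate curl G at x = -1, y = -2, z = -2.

(∇×G)₁ = ∂G₃/∂y − ∂G₂/∂z = -6*x - 2
(∇×G)₂ = ∂G₁/∂z − ∂G₃/∂x = -12*y*z + 6*y
(∇×G)₃ = ∂G₂/∂x − ∂G₁/∂y = -12*x*y + 6*x + 6*z^2
∇×G = (-6*x - 2, -12*y*z + 6*y, -12*x*y + 6*x + 6*z^2)
At (-1, -2, -2): (4, -60, -6).

(4, -60, -6)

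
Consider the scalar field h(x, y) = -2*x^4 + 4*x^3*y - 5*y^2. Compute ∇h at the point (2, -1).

∂h/∂x = -8*x^3 + 12*x^2*y
∂h/∂y = 4*x^3 - 10*y
∇h = (-8*x^3 + 12*x^2*y, 4*x^3 - 10*y)
At (2, -1): (-112, 42).

(-112, 42)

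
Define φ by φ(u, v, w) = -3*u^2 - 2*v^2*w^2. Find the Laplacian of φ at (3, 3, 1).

∂²φ/∂u² = -6
∂²φ/∂v² = -4*w^2
∂²φ/∂w² = -4*v^2
∇²φ = -4*v^2 - 4*w^2 - 6
At (3, 3, 1): -46.

-46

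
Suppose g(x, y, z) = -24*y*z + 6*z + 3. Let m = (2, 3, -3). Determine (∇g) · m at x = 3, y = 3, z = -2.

342

∂g/∂x = 0
∂g/∂y = -24*z
∂g/∂z = -24*y + 6
∇g at (3, 3, -2) = (0, 48, -66)
∇g · m = (0)(2) + (48)(3) + (-66)(-3) = 342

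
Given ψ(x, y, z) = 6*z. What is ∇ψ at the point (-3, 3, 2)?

∂ψ/∂x = 0
∂ψ/∂y = 0
∂ψ/∂z = 6
∇ψ = (0, 0, 6)
At (-3, 3, 2): (0, 0, 6).

(0, 0, 6)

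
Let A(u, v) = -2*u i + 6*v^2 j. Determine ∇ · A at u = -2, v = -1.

-14

∂A₁/∂u = -2
∂A₂/∂v = 12*v
∇·A = 12*v - 2
At (-2, -1): -14.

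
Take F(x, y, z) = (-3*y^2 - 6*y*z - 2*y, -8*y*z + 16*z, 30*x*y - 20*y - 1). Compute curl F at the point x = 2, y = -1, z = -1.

(16, 36, -10)

(∇×F)₁ = ∂F₃/∂y − ∂F₂/∂z = 30*x + 8*y - 36
(∇×F)₂ = ∂F₁/∂z − ∂F₃/∂x = -36*y
(∇×F)₃ = ∂F₂/∂x − ∂F₁/∂y = 6*y + 6*z + 2
∇×F = (30*x + 8*y - 36, -36*y, 6*y + 6*z + 2)
At (2, -1, -1): (16, 36, -10).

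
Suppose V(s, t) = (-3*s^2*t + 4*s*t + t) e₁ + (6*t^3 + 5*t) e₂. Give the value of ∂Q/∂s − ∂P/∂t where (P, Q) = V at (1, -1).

-2

∂V₂/∂s = 0
∂V₁/∂t = -3*s^2 + 4*s + 1
Scalar curl = 3*s^2 - 4*s - 1
At (1, -1): -2.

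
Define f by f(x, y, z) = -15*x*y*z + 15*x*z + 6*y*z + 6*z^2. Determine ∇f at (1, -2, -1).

∂f/∂x = -15*y*z + 15*z
∂f/∂y = -15*x*z + 6*z
∂f/∂z = -15*x*y + 15*x + 6*y + 12*z
∇f = (-15*y*z + 15*z, -15*x*z + 6*z, -15*x*y + 15*x + 6*y + 12*z)
At (1, -2, -1): (-45, 9, 21).

(-45, 9, 21)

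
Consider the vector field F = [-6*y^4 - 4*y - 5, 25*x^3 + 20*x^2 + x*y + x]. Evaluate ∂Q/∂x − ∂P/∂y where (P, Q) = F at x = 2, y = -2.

191

∂F₂/∂x = 75*x^2 + 40*x + y + 1
∂F₁/∂y = -24*y^3 - 4
Scalar curl = 75*x^2 + 40*x + 24*y^3 + y + 5
At (2, -2): 191.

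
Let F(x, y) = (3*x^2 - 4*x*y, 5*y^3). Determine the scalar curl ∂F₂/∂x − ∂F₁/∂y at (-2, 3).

∂F₂/∂x = 0
∂F₁/∂y = -4*x
Scalar curl = 4*x
At (-2, 3): -8.

-8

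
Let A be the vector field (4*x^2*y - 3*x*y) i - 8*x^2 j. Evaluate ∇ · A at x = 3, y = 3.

63

∂A₁/∂x = 8*x*y - 3*y
∂A₂/∂y = 0
∇·A = 8*x*y - 3*y
At (3, 3): 63.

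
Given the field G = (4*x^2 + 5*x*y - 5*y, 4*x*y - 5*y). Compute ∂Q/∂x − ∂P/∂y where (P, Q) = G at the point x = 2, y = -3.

-17

∂G₂/∂x = 4*y
∂G₁/∂y = 5*x - 5
Scalar curl = -5*x + 4*y + 5
At (2, -3): -17.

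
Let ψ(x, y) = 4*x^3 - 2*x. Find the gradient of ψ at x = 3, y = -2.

∂ψ/∂x = 12*x^2 - 2
∂ψ/∂y = 0
∇ψ = (12*x^2 - 2, 0)
At (3, -2): (106, 0).

(106, 0)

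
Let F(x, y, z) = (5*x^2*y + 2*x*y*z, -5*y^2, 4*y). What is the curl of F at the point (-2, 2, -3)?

(∇×F)₁ = ∂F₃/∂y − ∂F₂/∂z = 4
(∇×F)₂ = ∂F₁/∂z − ∂F₃/∂x = 2*x*y
(∇×F)₃ = ∂F₂/∂x − ∂F₁/∂y = -5*x^2 - 2*x*z
∇×F = (4, 2*x*y, -5*x^2 - 2*x*z)
At (-2, 2, -3): (4, -8, -32).

(4, -8, -32)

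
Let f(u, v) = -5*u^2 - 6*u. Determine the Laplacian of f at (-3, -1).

-10

∂²f/∂u² = -10
∂²f/∂v² = 0
∇²f = -10
At (-3, -1): -10.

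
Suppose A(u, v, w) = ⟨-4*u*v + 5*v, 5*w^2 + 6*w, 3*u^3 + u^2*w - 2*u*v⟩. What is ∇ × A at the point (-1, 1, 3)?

(∇×A)₁ = ∂A₃/∂v − ∂A₂/∂w = -2*u - 10*w - 6
(∇×A)₂ = ∂A₁/∂w − ∂A₃/∂u = -9*u^2 - 2*u*w + 2*v
(∇×A)₃ = ∂A₂/∂u − ∂A₁/∂v = 4*u - 5
∇×A = (-2*u - 10*w - 6, -9*u^2 - 2*u*w + 2*v, 4*u - 5)
At (-1, 1, 3): (-34, -1, -9).

(-34, -1, -9)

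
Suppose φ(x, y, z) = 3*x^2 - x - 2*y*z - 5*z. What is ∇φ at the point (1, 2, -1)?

(5, 2, -9)

∂φ/∂x = 6*x - 1
∂φ/∂y = -2*z
∂φ/∂z = -2*y - 5
∇φ = (6*x - 1, -2*z, -2*y - 5)
At (1, 2, -1): (5, 2, -9).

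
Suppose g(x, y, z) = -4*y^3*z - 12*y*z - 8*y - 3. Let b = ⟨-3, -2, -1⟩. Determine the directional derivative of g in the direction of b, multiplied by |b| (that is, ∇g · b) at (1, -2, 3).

320

∂g/∂x = 0
∂g/∂y = -12*y^2*z - 12*z - 8
∂g/∂z = -4*y^3 - 12*y
∇g at (1, -2, 3) = (0, -188, 56)
∇g · b = (0)(-3) + (-188)(-2) + (56)(-1) = 320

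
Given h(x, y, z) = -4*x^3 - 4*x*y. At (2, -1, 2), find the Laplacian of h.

-48

∂²h/∂x² = -24*x
∂²h/∂y² = 0
∂²h/∂z² = 0
∇²h = -24*x
At (2, -1, 2): -48.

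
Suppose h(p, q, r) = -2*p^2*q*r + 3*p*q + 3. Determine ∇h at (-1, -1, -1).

∂h/∂p = -4*p*q*r + 3*q
∂h/∂q = -2*p^2*r + 3*p
∂h/∂r = -2*p^2*q
∇h = (-4*p*q*r + 3*q, -2*p^2*r + 3*p, -2*p^2*q)
At (-1, -1, -1): (1, -1, 2).

(1, -1, 2)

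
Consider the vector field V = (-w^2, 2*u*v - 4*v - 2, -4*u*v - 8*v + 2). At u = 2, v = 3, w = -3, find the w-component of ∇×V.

(∇×V)_3 = ∂V₂/∂u − ∂V₁/∂v
= 2*v − (0)
= 2*v
At (2, 3, -3): 6.

6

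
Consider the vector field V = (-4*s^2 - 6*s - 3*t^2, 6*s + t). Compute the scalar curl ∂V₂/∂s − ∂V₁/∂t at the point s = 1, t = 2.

18

∂V₂/∂s = 6
∂V₁/∂t = -6*t
Scalar curl = 6*t + 6
At (1, 2): 18.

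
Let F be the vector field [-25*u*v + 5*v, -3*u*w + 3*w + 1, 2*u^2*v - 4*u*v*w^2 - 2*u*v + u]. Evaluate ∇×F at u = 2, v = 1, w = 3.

(∇×F)₁ = ∂F₃/∂v − ∂F₂/∂w = 2*u^2 - 4*u*w^2 + u - 3
(∇×F)₂ = ∂F₁/∂w − ∂F₃/∂u = -4*u*v + 4*v*w^2 + 2*v - 1
(∇×F)₃ = ∂F₂/∂u − ∂F₁/∂v = 25*u - 3*w - 5
∇×F = (2*u^2 - 4*u*w^2 + u - 3, -4*u*v + 4*v*w^2 + 2*v - 1, 25*u - 3*w - 5)
At (2, 1, 3): (-65, 29, 36).

(-65, 29, 36)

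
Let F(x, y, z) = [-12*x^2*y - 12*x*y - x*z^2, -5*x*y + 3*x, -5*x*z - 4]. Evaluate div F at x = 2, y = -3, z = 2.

156

∂F₁/∂x = -24*x*y - 12*y - z^2
∂F₂/∂y = -5*x
∂F₃/∂z = -5*x
∇·F = -24*x*y - 10*x - 12*y - z^2
At (2, -3, 2): 156.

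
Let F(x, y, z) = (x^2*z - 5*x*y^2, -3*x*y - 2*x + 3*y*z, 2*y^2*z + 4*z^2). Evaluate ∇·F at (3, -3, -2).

-70

∂F₁/∂x = 2*x*z - 5*y^2
∂F₂/∂y = -3*x + 3*z
∂F₃/∂z = 2*y^2 + 8*z
∇·F = 2*x*z - 3*x - 3*y^2 + 11*z
At (3, -3, -2): -70.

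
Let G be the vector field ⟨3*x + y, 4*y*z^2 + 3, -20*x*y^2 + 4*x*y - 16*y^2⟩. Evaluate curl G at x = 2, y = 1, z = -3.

(∇×G)₁ = ∂G₃/∂y − ∂G₂/∂z = -40*x*y + 4*x - 8*y*z - 32*y
(∇×G)₂ = ∂G₁/∂z − ∂G₃/∂x = 20*y^2 - 4*y
(∇×G)₃ = ∂G₂/∂x − ∂G₁/∂y = -1
∇×G = (-40*x*y + 4*x - 8*y*z - 32*y, 20*y^2 - 4*y, -1)
At (2, 1, -3): (-80, 16, -1).

(-80, 16, -1)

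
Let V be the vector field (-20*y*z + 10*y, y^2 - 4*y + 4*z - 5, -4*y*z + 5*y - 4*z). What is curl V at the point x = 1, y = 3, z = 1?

(∇×V)₁ = ∂V₃/∂y − ∂V₂/∂z = -4*z + 1
(∇×V)₂ = ∂V₁/∂z − ∂V₃/∂x = -20*y
(∇×V)₃ = ∂V₂/∂x − ∂V₁/∂y = 20*z - 10
∇×V = (-4*z + 1, -20*y, 20*z - 10)
At (1, 3, 1): (-3, -60, 10).

(-3, -60, 10)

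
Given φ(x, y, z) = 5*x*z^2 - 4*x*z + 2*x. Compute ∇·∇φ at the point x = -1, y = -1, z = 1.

-10

∂²φ/∂x² = 0
∂²φ/∂y² = 0
∂²φ/∂z² = 10*x
∇²φ = 10*x
At (-1, -1, 1): -10.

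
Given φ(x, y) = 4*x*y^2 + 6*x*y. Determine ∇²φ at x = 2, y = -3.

16

∂²φ/∂x² = 0
∂²φ/∂y² = 8*x
∇²φ = 8*x
At (2, -3): 16.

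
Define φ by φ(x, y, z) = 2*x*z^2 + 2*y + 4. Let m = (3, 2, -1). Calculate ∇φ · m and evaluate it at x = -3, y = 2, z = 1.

22

∂φ/∂x = 2*z^2
∂φ/∂y = 2
∂φ/∂z = 4*x*z
∇φ at (-3, 2, 1) = (2, 2, -12)
∇φ · m = (2)(3) + (2)(2) + (-12)(-1) = 22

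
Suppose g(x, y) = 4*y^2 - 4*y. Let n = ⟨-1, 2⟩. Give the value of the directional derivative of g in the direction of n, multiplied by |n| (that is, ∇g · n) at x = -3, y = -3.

-56

∂g/∂x = 0
∂g/∂y = 8*y - 4
∇g at (-3, -3) = (0, -28)
∇g · n = (0)(-1) + (-28)(2) = -56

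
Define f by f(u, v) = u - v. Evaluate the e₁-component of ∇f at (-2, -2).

1

(∇f)_1 = ∂f/∂u = 1
At (-2, -2): 1.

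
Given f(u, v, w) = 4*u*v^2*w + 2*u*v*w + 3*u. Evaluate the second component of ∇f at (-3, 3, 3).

(∇f)_2 = ∂f/∂v = 8*u*v*w + 2*u*w
At (-3, 3, 3): -234.

-234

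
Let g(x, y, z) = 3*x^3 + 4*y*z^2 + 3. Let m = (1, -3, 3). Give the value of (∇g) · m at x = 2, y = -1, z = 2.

∂g/∂x = 9*x^2
∂g/∂y = 4*z^2
∂g/∂z = 8*y*z
∇g at (2, -1, 2) = (36, 16, -16)
∇g · m = (36)(1) + (16)(-3) + (-16)(3) = -60

-60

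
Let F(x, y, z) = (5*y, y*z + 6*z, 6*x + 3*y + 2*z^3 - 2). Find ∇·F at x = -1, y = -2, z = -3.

51

∂F₁/∂x = 0
∂F₂/∂y = z
∂F₃/∂z = 6*z^2
∇·F = 6*z^2 + z
At (-1, -2, -3): 51.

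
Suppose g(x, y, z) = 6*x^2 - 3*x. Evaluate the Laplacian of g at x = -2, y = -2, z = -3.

∂²g/∂x² = 12
∂²g/∂y² = 0
∂²g/∂z² = 0
∇²g = 12
At (-2, -2, -3): 12.

12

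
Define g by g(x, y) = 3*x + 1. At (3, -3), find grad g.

∂g/∂x = 3
∂g/∂y = 0
∇g = (3, 0)
At (3, -3): (3, 0).

(3, 0)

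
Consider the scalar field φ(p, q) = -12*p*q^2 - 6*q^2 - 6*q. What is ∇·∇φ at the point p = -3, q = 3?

60

∂²φ/∂p² = 0
∂²φ/∂q² = -12*(2*p + 1)
∇²φ = -24*p - 12
At (-3, 3): 60.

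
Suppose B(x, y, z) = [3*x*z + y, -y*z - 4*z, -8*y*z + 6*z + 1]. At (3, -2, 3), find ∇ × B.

(∇×B)₁ = ∂B₃/∂y − ∂B₂/∂z = y - 8*z + 4
(∇×B)₂ = ∂B₁/∂z − ∂B₃/∂x = 3*x
(∇×B)₃ = ∂B₂/∂x − ∂B₁/∂y = -1
∇×B = (y - 8*z + 4, 3*x, -1)
At (3, -2, 3): (-22, 9, -1).

(-22, 9, -1)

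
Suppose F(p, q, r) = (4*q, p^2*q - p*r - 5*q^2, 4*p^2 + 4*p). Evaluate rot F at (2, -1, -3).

(∇×F)₁ = ∂F₃/∂q − ∂F₂/∂r = p
(∇×F)₂ = ∂F₁/∂r − ∂F₃/∂p = -8*p - 4
(∇×F)₃ = ∂F₂/∂p − ∂F₁/∂q = 2*p*q - r - 4
∇×F = (p, -8*p - 4, 2*p*q - r - 4)
At (2, -1, -3): (2, -20, -5).

(2, -20, -5)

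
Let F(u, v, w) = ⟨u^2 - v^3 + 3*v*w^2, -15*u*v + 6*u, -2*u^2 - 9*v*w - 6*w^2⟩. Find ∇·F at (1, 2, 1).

∂F₁/∂u = 2*u
∂F₂/∂v = -15*u
∂F₃/∂w = -9*v - 12*w
∇·F = -13*u - 9*v - 12*w
At (1, 2, 1): -43.

-43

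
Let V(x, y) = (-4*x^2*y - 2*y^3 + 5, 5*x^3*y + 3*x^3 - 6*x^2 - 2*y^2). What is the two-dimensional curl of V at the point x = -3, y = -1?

∂V₂/∂x = 15*x^2*y + 9*x^2 - 12*x
∂V₁/∂y = -4*x^2 - 6*y^2
Scalar curl = 15*x^2*y + 13*x^2 - 12*x + 6*y^2
At (-3, -1): 24.

24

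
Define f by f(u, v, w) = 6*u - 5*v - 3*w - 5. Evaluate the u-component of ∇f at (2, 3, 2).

6

(∇f)_1 = ∂f/∂u = 6
At (2, 3, 2): 6.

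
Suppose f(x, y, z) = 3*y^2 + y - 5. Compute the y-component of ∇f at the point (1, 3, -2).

19

(∇f)_2 = ∂f/∂y = 6*y + 1
At (1, 3, -2): 19.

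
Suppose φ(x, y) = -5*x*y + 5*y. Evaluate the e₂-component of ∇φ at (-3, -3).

(∇φ)_2 = ∂φ/∂y = -5*x + 5
At (-3, -3): 20.

20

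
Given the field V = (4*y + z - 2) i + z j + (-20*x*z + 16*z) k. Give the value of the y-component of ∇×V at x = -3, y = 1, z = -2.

-39

(∇×V)_2 = ∂V₁/∂z − ∂V₃/∂x
= 1 − (-20*z)
= 20*z + 1
At (-3, 1, -2): -39.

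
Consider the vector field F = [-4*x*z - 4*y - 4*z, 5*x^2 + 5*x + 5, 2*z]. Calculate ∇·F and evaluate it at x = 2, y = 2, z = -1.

∂F₁/∂x = -4*z
∂F₂/∂y = 0
∂F₃/∂z = 2
∇·F = -4*z + 2
At (2, 2, -1): 6.

6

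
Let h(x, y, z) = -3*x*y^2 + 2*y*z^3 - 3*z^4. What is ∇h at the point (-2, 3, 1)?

(-27, 38, 6)

∂h/∂x = -3*y^2
∂h/∂y = -6*x*y + 2*z^3
∂h/∂z = 6*y*z^2 - 12*z^3
∇h = (-3*y^2, -6*x*y + 2*z^3, 6*y*z^2 - 12*z^3)
At (-2, 3, 1): (-27, 38, 6).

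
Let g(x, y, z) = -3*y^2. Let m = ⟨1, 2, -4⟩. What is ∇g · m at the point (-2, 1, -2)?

-12

∂g/∂x = 0
∂g/∂y = -6*y
∂g/∂z = 0
∇g at (-2, 1, -2) = (0, -6, 0)
∇g · m = (0)(1) + (-6)(2) + (0)(-4) = -12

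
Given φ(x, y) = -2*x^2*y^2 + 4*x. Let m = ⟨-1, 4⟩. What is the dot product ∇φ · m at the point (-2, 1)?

∂φ/∂x = -4*x*y^2 + 4
∂φ/∂y = -4*x^2*y
∇φ at (-2, 1) = (12, -16)
∇φ · m = (12)(-1) + (-16)(4) = -76

-76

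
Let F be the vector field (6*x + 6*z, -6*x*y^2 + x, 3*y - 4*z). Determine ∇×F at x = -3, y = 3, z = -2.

(3, 6, -53)

(∇×F)₁ = ∂F₃/∂y − ∂F₂/∂z = 3
(∇×F)₂ = ∂F₁/∂z − ∂F₃/∂x = 6
(∇×F)₃ = ∂F₂/∂x − ∂F₁/∂y = -6*y^2 + 1
∇×F = (3, 6, -6*y^2 + 1)
At (-3, 3, -2): (3, 6, -53).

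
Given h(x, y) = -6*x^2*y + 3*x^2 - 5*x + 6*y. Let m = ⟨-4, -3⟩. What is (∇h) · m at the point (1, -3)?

∂h/∂x = -12*x*y + 6*x - 5
∂h/∂y = -6*x^2 + 6
∇h at (1, -3) = (37, 0)
∇h · m = (37)(-4) + (0)(-3) = -148

-148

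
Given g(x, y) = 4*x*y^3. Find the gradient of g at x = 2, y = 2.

(32, 96)

∂g/∂x = 4*y^3
∂g/∂y = 12*x*y^2
∇g = (4*y^3, 12*x*y^2)
At (2, 2): (32, 96).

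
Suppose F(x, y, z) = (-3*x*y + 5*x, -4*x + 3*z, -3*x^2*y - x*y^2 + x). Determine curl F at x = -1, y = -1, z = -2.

(∇×F)₁ = ∂F₃/∂y − ∂F₂/∂z = -3*x^2 - 2*x*y - 3
(∇×F)₂ = ∂F₁/∂z − ∂F₃/∂x = 6*x*y + y^2 - 1
(∇×F)₃ = ∂F₂/∂x − ∂F₁/∂y = 3*x - 4
∇×F = (-3*x^2 - 2*x*y - 3, 6*x*y + y^2 - 1, 3*x - 4)
At (-1, -1, -2): (-8, 6, -7).

(-8, 6, -7)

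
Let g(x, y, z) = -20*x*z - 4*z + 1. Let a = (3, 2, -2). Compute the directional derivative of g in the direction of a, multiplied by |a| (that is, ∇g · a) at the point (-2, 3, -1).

∂g/∂x = -20*z
∂g/∂y = 0
∂g/∂z = -20*x - 4
∇g at (-2, 3, -1) = (20, 0, 36)
∇g · a = (20)(3) + (0)(2) + (36)(-2) = -12

-12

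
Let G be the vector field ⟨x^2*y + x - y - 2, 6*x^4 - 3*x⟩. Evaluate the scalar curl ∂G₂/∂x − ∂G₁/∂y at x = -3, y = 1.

-659

∂G₂/∂x = 24*x^3 - 3
∂G₁/∂y = x^2 - 1
Scalar curl = 24*x^3 - x^2 - 2
At (-3, 1): -659.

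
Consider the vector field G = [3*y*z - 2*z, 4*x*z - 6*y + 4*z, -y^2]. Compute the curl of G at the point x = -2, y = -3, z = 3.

(10, -11, 3)

(∇×G)₁ = ∂G₃/∂y − ∂G₂/∂z = -4*x - 2*y - 4
(∇×G)₂ = ∂G₁/∂z − ∂G₃/∂x = 3*y - 2
(∇×G)₃ = ∂G₂/∂x − ∂G₁/∂y = z
∇×G = (-4*x - 2*y - 4, 3*y - 2, z)
At (-2, -3, 3): (10, -11, 3).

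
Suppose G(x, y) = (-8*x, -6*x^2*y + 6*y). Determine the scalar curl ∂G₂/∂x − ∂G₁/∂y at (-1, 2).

∂G₂/∂x = -12*x*y
∂G₁/∂y = 0
Scalar curl = -12*x*y
At (-1, 2): 24.

24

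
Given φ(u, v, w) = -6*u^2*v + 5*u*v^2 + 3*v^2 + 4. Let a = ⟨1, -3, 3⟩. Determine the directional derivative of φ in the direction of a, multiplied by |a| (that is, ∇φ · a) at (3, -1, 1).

∂φ/∂u = -12*u*v + 5*v^2
∂φ/∂v = -6*u^2 + 10*u*v + 6*v
∂φ/∂w = 0
∇φ at (3, -1, 1) = (41, -90, 0)
∇φ · a = (41)(1) + (-90)(-3) + (0)(3) = 311

311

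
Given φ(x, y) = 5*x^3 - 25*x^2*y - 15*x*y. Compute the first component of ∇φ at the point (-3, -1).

(∇φ)_1 = ∂φ/∂x = 15*x^2 - 50*x*y - 15*y
At (-3, -1): 0.

0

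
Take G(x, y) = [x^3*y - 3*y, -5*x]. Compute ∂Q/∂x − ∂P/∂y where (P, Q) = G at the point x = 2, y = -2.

∂G₂/∂x = -5
∂G₁/∂y = x^3 - 3
Scalar curl = -x^3 - 2
At (2, -2): -10.

-10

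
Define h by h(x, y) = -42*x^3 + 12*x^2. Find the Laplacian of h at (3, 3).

∂²h/∂x² = 12*(-21*x + 2)
∂²h/∂y² = 0
∇²h = -252*x + 24
At (3, 3): -732.

-732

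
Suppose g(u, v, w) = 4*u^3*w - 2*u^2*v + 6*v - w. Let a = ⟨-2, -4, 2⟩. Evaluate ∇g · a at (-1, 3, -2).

∂g/∂u = 12*u^2*w - 4*u*v
∂g/∂v = -2*u^2 + 6
∂g/∂w = 4*u^3 - 1
∇g at (-1, 3, -2) = (-12, 4, -5)
∇g · a = (-12)(-2) + (4)(-4) + (-5)(2) = -2

-2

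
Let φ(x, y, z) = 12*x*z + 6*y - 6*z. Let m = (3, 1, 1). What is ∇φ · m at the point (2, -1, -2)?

-48

∂φ/∂x = 12*z
∂φ/∂y = 6
∂φ/∂z = 12*x - 6
∇φ at (2, -1, -2) = (-24, 6, 18)
∇φ · m = (-24)(3) + (6)(1) + (18)(1) = -48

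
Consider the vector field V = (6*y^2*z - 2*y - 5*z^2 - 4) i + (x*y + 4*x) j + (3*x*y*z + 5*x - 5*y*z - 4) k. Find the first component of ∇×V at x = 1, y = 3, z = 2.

(∇×V)_1 = ∂V₃/∂y − ∂V₂/∂z
= 3*x*z - 5*z − (0)
= 3*x*z - 5*z
At (1, 3, 2): -4.

-4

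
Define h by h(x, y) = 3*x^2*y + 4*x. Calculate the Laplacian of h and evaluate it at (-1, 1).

∂²h/∂x² = 6*y
∂²h/∂y² = 0
∇²h = 6*y
At (-1, 1): 6.

6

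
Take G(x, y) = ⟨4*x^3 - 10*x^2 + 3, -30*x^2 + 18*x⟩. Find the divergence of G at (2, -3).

∂G₁/∂x = 12*x^2 - 20*x
∂G₂/∂y = 0
∇·G = 12*x^2 - 20*x
At (2, -3): 8.

8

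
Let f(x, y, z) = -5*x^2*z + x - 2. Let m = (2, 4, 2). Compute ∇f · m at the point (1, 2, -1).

12

∂f/∂x = -10*x*z + 1
∂f/∂y = 0
∂f/∂z = -5*x^2
∇f at (1, 2, -1) = (11, 0, -5)
∇f · m = (11)(2) + (0)(4) + (-5)(2) = 12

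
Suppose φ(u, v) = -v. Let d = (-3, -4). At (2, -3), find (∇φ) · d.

∂φ/∂u = 0
∂φ/∂v = -1
∇φ at (2, -3) = (0, -1)
∇φ · d = (0)(-3) + (-1)(-4) = 4

4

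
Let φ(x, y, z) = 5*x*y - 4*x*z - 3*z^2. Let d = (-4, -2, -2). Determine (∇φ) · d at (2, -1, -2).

∂φ/∂x = 5*y - 4*z
∂φ/∂y = 5*x
∂φ/∂z = -4*x - 6*z
∇φ at (2, -1, -2) = (3, 10, 4)
∇φ · d = (3)(-4) + (10)(-2) + (4)(-2) = -40

-40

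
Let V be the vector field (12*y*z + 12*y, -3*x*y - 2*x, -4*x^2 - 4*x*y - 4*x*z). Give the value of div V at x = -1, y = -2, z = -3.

7

∂V₁/∂x = 0
∂V₂/∂y = -3*x
∂V₃/∂z = -4*x
∇·V = -7*x
At (-1, -2, -3): 7.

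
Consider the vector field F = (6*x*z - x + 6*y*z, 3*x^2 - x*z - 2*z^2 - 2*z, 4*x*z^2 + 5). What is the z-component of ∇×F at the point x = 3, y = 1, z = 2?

(∇×F)_3 = ∂F₂/∂x − ∂F₁/∂y
= 6*x - z − (6*z)
= 6*x - 7*z
At (3, 1, 2): 4.

4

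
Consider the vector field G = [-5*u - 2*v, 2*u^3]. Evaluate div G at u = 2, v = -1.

-5

∂G₁/∂u = -5
∂G₂/∂v = 0
∇·G = -5
At (2, -1): -5.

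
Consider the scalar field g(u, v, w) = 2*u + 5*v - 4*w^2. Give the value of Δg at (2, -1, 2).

-8

∂²g/∂u² = 0
∂²g/∂v² = 0
∂²g/∂w² = -8
∇²g = -8
At (2, -1, 2): -8.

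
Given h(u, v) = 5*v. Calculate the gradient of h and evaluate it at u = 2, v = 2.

∂h/∂u = 0
∂h/∂v = 5
∇h = (0, 5)
At (2, 2): (0, 5).

(0, 5)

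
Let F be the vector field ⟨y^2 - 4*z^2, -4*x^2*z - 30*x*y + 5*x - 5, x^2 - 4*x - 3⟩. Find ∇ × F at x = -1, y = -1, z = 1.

(4, -2, 45)

(∇×F)₁ = ∂F₃/∂y − ∂F₂/∂z = 4*x^2
(∇×F)₂ = ∂F₁/∂z − ∂F₃/∂x = -2*x - 8*z + 4
(∇×F)₃ = ∂F₂/∂x − ∂F₁/∂y = -8*x*z - 32*y + 5
∇×F = (4*x^2, -2*x - 8*z + 4, -8*x*z - 32*y + 5)
At (-1, -1, 1): (4, -2, 45).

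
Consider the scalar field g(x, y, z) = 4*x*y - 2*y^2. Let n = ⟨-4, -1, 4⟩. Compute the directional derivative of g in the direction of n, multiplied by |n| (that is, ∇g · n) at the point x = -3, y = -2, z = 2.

∂g/∂x = 4*y
∂g/∂y = 4*x - 4*y
∂g/∂z = 0
∇g at (-3, -2, 2) = (-8, -4, 0)
∇g · n = (-8)(-4) + (-4)(-1) + (0)(4) = 36

36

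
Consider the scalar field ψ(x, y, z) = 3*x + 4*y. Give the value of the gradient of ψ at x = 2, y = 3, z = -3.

(3, 4, 0)

∂ψ/∂x = 3
∂ψ/∂y = 4
∂ψ/∂z = 0
∇ψ = (3, 4, 0)
At (2, 3, -3): (3, 4, 0).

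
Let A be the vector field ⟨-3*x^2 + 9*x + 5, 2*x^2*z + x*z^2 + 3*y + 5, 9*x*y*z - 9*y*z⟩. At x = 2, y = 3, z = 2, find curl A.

(2, -54, 20)

(∇×A)₁ = ∂A₃/∂y − ∂A₂/∂z = -2*x^2 + 7*x*z - 9*z
(∇×A)₂ = ∂A₁/∂z − ∂A₃/∂x = -9*y*z
(∇×A)₃ = ∂A₂/∂x − ∂A₁/∂y = 4*x*z + z^2
∇×A = (-2*x^2 + 7*x*z - 9*z, -9*y*z, 4*x*z + z^2)
At (2, 3, 2): (2, -54, 20).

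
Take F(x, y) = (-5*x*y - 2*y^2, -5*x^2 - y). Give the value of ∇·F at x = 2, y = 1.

-6

∂F₁/∂x = -5*y
∂F₂/∂y = -1
∇·F = -5*y - 1
At (2, 1): -6.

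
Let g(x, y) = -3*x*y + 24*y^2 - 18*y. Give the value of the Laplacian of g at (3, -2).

48

∂²g/∂x² = 0
∂²g/∂y² = 48
∇²g = 48
At (3, -2): 48.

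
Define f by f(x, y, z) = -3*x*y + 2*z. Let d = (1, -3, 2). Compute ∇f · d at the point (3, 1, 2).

∂f/∂x = -3*y
∂f/∂y = -3*x
∂f/∂z = 2
∇f at (3, 1, 2) = (-3, -9, 2)
∇f · d = (-3)(1) + (-9)(-3) + (2)(2) = 28

28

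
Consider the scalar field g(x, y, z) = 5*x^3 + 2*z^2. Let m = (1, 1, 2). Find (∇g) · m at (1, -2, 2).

31

∂g/∂x = 15*x^2
∂g/∂y = 0
∂g/∂z = 4*z
∇g at (1, -2, 2) = (15, 0, 8)
∇g · m = (15)(1) + (0)(1) + (8)(2) = 31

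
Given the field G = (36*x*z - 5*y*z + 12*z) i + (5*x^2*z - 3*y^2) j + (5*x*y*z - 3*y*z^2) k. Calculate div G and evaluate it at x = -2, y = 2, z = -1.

∂G₁/∂x = 36*z
∂G₂/∂y = -6*y
∂G₃/∂z = 5*x*y - 6*y*z
∇·G = 5*x*y - 6*y*z - 6*y + 36*z
At (-2, 2, -1): -56.

-56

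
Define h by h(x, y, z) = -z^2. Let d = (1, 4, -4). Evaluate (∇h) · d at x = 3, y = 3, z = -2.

∂h/∂x = 0
∂h/∂y = 0
∂h/∂z = -2*z
∇h at (3, 3, -2) = (0, 0, 4)
∇h · d = (0)(1) + (0)(4) + (4)(-4) = -16

-16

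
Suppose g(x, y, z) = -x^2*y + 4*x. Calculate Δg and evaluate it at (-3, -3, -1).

∂²g/∂x² = -2*y
∂²g/∂y² = 0
∂²g/∂z² = 0
∇²g = -2*y
At (-3, -3, -1): 6.

6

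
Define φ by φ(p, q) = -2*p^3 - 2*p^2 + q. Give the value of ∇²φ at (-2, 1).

∂²φ/∂p² = -4*(3*p + 1)
∂²φ/∂q² = 0
∇²φ = -12*p - 4
At (-2, 1): 20.

20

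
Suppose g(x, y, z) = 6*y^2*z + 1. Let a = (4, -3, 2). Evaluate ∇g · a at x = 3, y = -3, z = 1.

∂g/∂x = 0
∂g/∂y = 12*y*z
∂g/∂z = 6*y^2
∇g at (3, -3, 1) = (0, -36, 54)
∇g · a = (0)(4) + (-36)(-3) + (54)(2) = 216

216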